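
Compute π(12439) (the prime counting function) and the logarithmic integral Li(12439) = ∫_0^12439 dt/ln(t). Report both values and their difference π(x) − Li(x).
π(12439) = 1485;  Li(12439) ≈ 1507.75;  π(x) − Li(x) ≈ -22.75.

Direct count of primes ≤ 12439 gives π(12439) = 1485. Numerical evaluation of the logarithmic integral gives Li(12439) ≈ 1507.75. The difference π(x) − Li(x) ≈ -22.75 is typically negative for small/moderate x (Li(x) overestimates), though Littlewood's theorem shows this sign changes infinitely often.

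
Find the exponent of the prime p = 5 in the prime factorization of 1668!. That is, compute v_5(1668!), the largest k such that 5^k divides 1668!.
v_5(1668!) = 414

Legendre's formula: v_p(n!) = Σ_{k ≥ 1} ⌊n / p^k⌋. For p = 5, n = 1668, the terms are:
  ⌊1668/5^1⌋ = ⌊1668/5⌋ = 333
  ⌊1668/5^2⌋ = ⌊1668/25⌋ = 66
  ⌊1668/5^3⌋ = ⌊1668/125⌋ = 13
  ⌊1668/5^4⌋ = ⌊1668/625⌋ = 2
(the next term ⌊1668/5^5⌋ = 0, terminating the sum). Summing: v_5(1668!) = 333 + 66 + 13 + 2 = 414.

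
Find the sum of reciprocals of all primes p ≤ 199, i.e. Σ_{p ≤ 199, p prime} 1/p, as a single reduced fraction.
Σ 1/p = 15202313841027497739047080375538859939135227730139536997746371469607707132833646367/7799922041683461553249199106329813876687996789903550945093032474868511536164700810

π(199) = 46, so the primes ≤ 199 are [2, 3, 5, 7, 11, 13, 17, 19, 23, 29, 31, 37, 41, 43, 47, 53, 59, 61, 67, 71, 73, 79, 83, 89, 97, 101, 103, 107, 109, 113, 127, 131, 137, 139, 149, 151, 157, 163, 167, 173, 179, 181, 191, 193, 197, 199]. Summing 1/p over these primes: 15202313841027497739047080375538859939135227730139536997746371469607707132833646367/7799922041683461553249199106329813876687996789903550945093032474868511536164700810 ≈ 1.9490. Mertens estimate ln ln(199) + 0.2615 ≈ 1.9279.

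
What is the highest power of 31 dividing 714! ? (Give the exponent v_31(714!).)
v_31(714!) = 23

Legendre's formula: v_p(n!) = Σ_{k ≥ 1} ⌊n / p^k⌋. For p = 31, n = 714, the terms are:
  ⌊714/31^1⌋ = ⌊714/31⌋ = 23
(the next term ⌊714/31^2⌋ = 0, terminating the sum). Summing: v_31(714!) = 23 = 23.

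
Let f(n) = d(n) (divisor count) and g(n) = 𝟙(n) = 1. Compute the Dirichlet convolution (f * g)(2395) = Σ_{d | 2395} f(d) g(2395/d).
(d * 𝟙)(2395) = 9

Divisors of 2395: [1, 5, 479, 2395]. For each d | 2395:
  d = 1: d(1) · 𝟙(2395/1) = 1 · 1 = 1
  d = 5: d(5) · 𝟙(2395/5) = 2 · 1 = 2
  d = 479: d(479) · 𝟙(2395/479) = 2 · 1 = 2
  d = 2395: d(2395) · 𝟙(2395/2395) = 4 · 1 = 4
Summing: (d * 𝟙)(2395) = 1 + 2 + 2 + 4 = 9.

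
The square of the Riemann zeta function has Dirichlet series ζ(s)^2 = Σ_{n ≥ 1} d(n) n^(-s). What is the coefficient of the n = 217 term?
d(217) = 4

ζ(s)^2 = (Σ 1/m^s)(Σ 1/k^s). The coefficient of 1/n^s in the product is the number of ordered pairs (m, k) with mk = n, which equals d(n). For n = 217, divisors are [1, 7, 31, 217], so d(217) = 4.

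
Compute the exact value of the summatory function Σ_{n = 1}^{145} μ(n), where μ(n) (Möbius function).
Σ_{n ≤ 145} μ(n) = 0

Compute μ(n) for each 1 ≤ n ≤ 145: μ(1) = 1, μ(2) = -1, μ(3) = -1, μ(4) = 0, μ(5) = -1, μ(6) = 1, μ(7) = -1, μ(8) = 0, μ(9) = 0, μ(10) = 1, μ(11) = -1, μ(12) = 0, μ(13) = -1, μ(14) = 1, μ(15) = 1, μ(16) = 0, μ(17) = -1, μ(18) = 0, μ(19) = -1, μ(20) = 0, μ(21) = 1, μ(22) = 1, μ(23) = -1, μ(24) = 0, μ(25) = 0, μ(26) = 1, μ(27) = 0, μ(28) = 0, μ(29) = -1, μ(30) = -1, μ(31) = -1, μ(32) = 0, μ(33) = 1, μ(34) = 1, μ(35) = 1, μ(36) = 0, μ(37) = -1, μ(38) = 1, μ(39) = 1, μ(40) = 0, μ(41) = -1, μ(42) = -1, μ(43) = -1, μ(44) = 0, μ(45) = 0, μ(46) = 1, μ(47) = -1, μ(48) = 0, μ(49) = 0, μ(50) = 0, μ(51) = 1, μ(52) = 0, μ(53) = -1, μ(54) = 0, μ(55) = 1, μ(56) = 0, μ(57) = 1, μ(58) = 1, μ(59) = -1, μ(60) = 0, μ(61) = -1, μ(62) = 1, μ(63) = 0, μ(64) = 0, μ(65) = 1, μ(66) = -1, μ(67) = -1, μ(68) = 0, μ(69) = 1, μ(70) = -1, μ(71) = -1, μ(72) = 0, μ(73) = -1, μ(74) = 1, μ(75) = 0, μ(76) = 0, μ(77) = 1, μ(78) = -1, μ(79) = -1, μ(80) = 0, μ(81) = 0, μ(82) = 1, μ(83) = -1, μ(84) = 0, μ(85) = 1, μ(86) = 1, μ(87) = 1, μ(88) = 0, μ(89) = -1, μ(90) = 0, μ(91) = 1, μ(92) = 0, μ(93) = 1, μ(94) = 1, μ(95) = 1, μ(96) = 0, μ(97) = -1, μ(98) = 0, μ(99) = 0, μ(100) = 0, μ(101) = -1, μ(102) = -1, μ(103) = -1, μ(104) = 0, μ(105) = -1, μ(106) = 1, μ(107) = -1, μ(108) = 0, μ(109) = -1, μ(110) = -1, μ(111) = 1, μ(112) = 0, μ(113) = -1, μ(114) = -1, μ(115) = 1, μ(116) = 0, μ(117) = 0, μ(118) = 1, μ(119) = 1, μ(120) = 0, μ(121) = 0, μ(122) = 1, μ(123) = 1, μ(124) = 0, μ(125) = 0, μ(126) = 0, μ(127) = -1, μ(128) = 0, μ(129) = 1, μ(130) = -1, μ(131) = -1, μ(132) = 0, μ(133) = 1, μ(134) = 1, μ(135) = 0, μ(136) = 0, μ(137) = -1, μ(138) = -1, μ(139) = -1, μ(140) = 0, μ(141) = 1, μ(142) = 1, μ(143) = 1, μ(144) = 0, μ(145) = 1. Summing all 145 values: 0. (Mertens function M(x) = Σ_{n ≤ x} μ(n); on average M(x) should be small (PNT ⟺ M(x) = o(x)).)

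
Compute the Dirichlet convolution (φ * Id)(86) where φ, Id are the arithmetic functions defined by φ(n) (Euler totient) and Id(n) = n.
(φ * Id)(86) = 255

Divisors of 86: [1, 2, 43, 86]. For each d | 86:
  d = 1: φ(1) · Id(86/1) = 1 · 86 = 86
  d = 2: φ(2) · Id(86/2) = 1 · 43 = 43
  d = 43: φ(43) · Id(86/43) = 42 · 2 = 84
  d = 86: φ(86) · Id(86/86) = 42 · 1 = 42
Summing: (φ * Id)(86) = 86 + 43 + 84 + 42 = 255.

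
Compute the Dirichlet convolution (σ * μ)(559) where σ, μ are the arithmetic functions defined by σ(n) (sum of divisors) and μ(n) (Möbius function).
(σ * μ)(559) = 559

Divisors of 559: [1, 13, 43, 559]. For each d | 559:
  d = 1: σ(1) · μ(559/1) = 1 · 1 = 1
  d = 13: σ(13) · μ(559/13) = 14 · -1 = -14
  d = 43: σ(43) · μ(559/43) = 44 · -1 = -44
  d = 559: σ(559) · μ(559/559) = 616 · 1 = 616
Summing: (σ * μ)(559) = 1 + -14 + -44 + 616 = 559.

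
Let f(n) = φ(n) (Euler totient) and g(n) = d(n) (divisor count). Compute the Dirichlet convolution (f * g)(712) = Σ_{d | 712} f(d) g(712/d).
(φ * d)(712) = 1350

Divisors of 712: [1, 2, 4, 8, 89, 178, 356, 712]. For each d | 712:
  d = 1: φ(1) · d(712/1) = 1 · 8 = 8
  d = 2: φ(2) · d(712/2) = 1 · 6 = 6
  d = 4: φ(4) · d(712/4) = 2 · 4 = 8
  d = 8: φ(8) · d(712/8) = 4 · 2 = 8
  d = 89: φ(89) · d(712/89) = 88 · 4 = 352
  d = 178: φ(178) · d(712/178) = 88 · 3 = 264
  d = 356: φ(356) · d(712/356) = 176 · 2 = 352
  d = 712: φ(712) · d(712/712) = 352 · 1 = 352
Summing: (φ * d)(712) = 8 + 6 + 8 + 8 + 352 + 264 + 352 + 352 = 1350.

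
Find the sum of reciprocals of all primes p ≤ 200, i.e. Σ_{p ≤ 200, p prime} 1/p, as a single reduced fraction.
Σ 1/p = 15202313841027497739047080375538859939135227730139536997746371469607707132833646367/7799922041683461553249199106329813876687996789903550945093032474868511536164700810

π(200) = 46, so the primes ≤ 200 are [2, 3, 5, 7, 11, 13, 17, 19, 23, 29, 31, 37, 41, 43, 47, 53, 59, 61, 67, 71, 73, 79, 83, 89, 97, 101, 103, 107, 109, 113, 127, 131, 137, 139, 149, 151, 157, 163, 167, 173, 179, 181, 191, 193, 197, 199]. Summing 1/p over these primes: 15202313841027497739047080375538859939135227730139536997746371469607707132833646367/7799922041683461553249199106329813876687996789903550945093032474868511536164700810 ≈ 1.9490. Mertens estimate ln ln(200) + 0.2615 ≈ 1.9289.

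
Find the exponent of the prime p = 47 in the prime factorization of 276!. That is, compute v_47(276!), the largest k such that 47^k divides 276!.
v_47(276!) = 5

Legendre's formula: v_p(n!) = Σ_{k ≥ 1} ⌊n / p^k⌋. For p = 47, n = 276, the terms are:
  ⌊276/47^1⌋ = ⌊276/47⌋ = 5
(the next term ⌊276/47^2⌋ = 0, terminating the sum). Summing: v_47(276!) = 5 = 5.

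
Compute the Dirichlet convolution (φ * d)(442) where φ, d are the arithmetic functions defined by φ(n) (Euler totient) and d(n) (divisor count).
(φ * d)(442) = 756

Divisors of 442: [1, 2, 13, 17, 26, 34, 221, 442]. For each d | 442:
  d = 1: φ(1) · d(442/1) = 1 · 8 = 8
  d = 2: φ(2) · d(442/2) = 1 · 4 = 4
  d = 13: φ(13) · d(442/13) = 12 · 4 = 48
  d = 17: φ(17) · d(442/17) = 16 · 4 = 64
  d = 26: φ(26) · d(442/26) = 12 · 2 = 24
  d = 34: φ(34) · d(442/34) = 16 · 2 = 32
  d = 221: φ(221) · d(442/221) = 192 · 2 = 384
  d = 442: φ(442) · d(442/442) = 192 · 1 = 192
Summing: (φ * d)(442) = 8 + 4 + 48 + 64 + 24 + 32 + 384 + 192 = 756.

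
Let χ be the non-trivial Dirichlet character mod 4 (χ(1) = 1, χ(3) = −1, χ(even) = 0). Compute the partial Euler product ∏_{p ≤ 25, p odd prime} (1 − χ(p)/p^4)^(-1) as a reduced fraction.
∏ = 2907090265708363109850475/2939590979896221115088896

The odd primes p ≤ 25 are [3, 5, 7, 11, 13, 17, 19, 23]. For each, χ(p) = 1 if p ≡ 1 mod 4, χ(p) = −1 if p ≡ 3 mod 4. Taking (1 − χ(p)/p^4)^(-1) = p^4/(p^4 − χ(p)): (1 − (-1)/3^4)^(-1) · (1 − (1)/5^4)^(-1) · (1 − (-1)/7^4)^(-1) · (1 − (-1)/11^4)^(-1) · (1 − (1)/13^4)^(-1) · (1 − (1)/17^4)^(-1) · (1 − (-1)/19^4)^(-1) · (1 − (-1)/23^4)^(-1) = 2907090265708363109850475/2939590979896221115088896.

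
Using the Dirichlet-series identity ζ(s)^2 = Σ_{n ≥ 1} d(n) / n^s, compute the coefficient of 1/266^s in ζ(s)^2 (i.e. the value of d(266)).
d(266) = 8

ζ(s)^2 = (Σ 1/m^s)(Σ 1/k^s). The coefficient of 1/n^s in the product is the number of ordered pairs (m, k) with mk = n, which equals d(n). For n = 266, divisors are [1, 2, 7, 14, 19, 38, 133, 266], so d(266) = 8.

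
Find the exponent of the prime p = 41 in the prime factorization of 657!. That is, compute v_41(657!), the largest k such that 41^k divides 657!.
v_41(657!) = 16

Legendre's formula: v_p(n!) = Σ_{k ≥ 1} ⌊n / p^k⌋. For p = 41, n = 657, the terms are:
  ⌊657/41^1⌋ = ⌊657/41⌋ = 16
(the next term ⌊657/41^2⌋ = 0, terminating the sum). Summing: v_41(657!) = 16 = 16.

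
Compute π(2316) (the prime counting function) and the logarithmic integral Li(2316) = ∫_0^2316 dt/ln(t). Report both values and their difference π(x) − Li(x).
π(2316) = 344;  Li(2316) ≈ 355.98;  π(x) − Li(x) ≈ -11.98.

Direct count of primes ≤ 2316 gives π(2316) = 344. Numerical evaluation of the logarithmic integral gives Li(2316) ≈ 355.98. The difference π(x) − Li(x) ≈ -11.98 is typically negative for small/moderate x (Li(x) overestimates), though Littlewood's theorem shows this sign changes infinitely often.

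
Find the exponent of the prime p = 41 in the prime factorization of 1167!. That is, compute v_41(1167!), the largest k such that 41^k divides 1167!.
v_41(1167!) = 28

Legendre's formula: v_p(n!) = Σ_{k ≥ 1} ⌊n / p^k⌋. For p = 41, n = 1167, the terms are:
  ⌊1167/41^1⌋ = ⌊1167/41⌋ = 28
(the next term ⌊1167/41^2⌋ = 0, terminating the sum). Summing: v_41(1167!) = 28 = 28.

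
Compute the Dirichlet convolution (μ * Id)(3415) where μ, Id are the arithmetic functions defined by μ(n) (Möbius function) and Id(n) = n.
(μ * Id)(3415) = 2728

Divisors of 3415: [1, 5, 683, 3415]. For each d | 3415:
  d = 1: μ(1) · Id(3415/1) = 1 · 3415 = 3415
  d = 5: μ(5) · Id(3415/5) = -1 · 683 = -683
  d = 683: μ(683) · Id(3415/683) = -1 · 5 = -5
  d = 3415: μ(3415) · Id(3415/3415) = 1 · 1 = 1
Summing: (μ * Id)(3415) = 3415 + -683 + -5 + 1 = 2728.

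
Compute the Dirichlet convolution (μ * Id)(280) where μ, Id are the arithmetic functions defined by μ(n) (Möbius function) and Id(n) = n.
(μ * Id)(280) = 96

Divisors of 280: [1, 2, 4, 5, 7, 8, 10, 14, 20, 28, 35, 40, 56, 70, 140, 280]. For each d | 280:
  d = 1: μ(1) · Id(280/1) = 1 · 280 = 280
  d = 2: μ(2) · Id(280/2) = -1 · 140 = -140
  d = 4: μ(4) · Id(280/4) = 0 · 70 = 0
  d = 5: μ(5) · Id(280/5) = -1 · 56 = -56
  d = 7: μ(7) · Id(280/7) = -1 · 40 = -40
  d = 8: μ(8) · Id(280/8) = 0 · 35 = 0
  d = 10: μ(10) · Id(280/10) = 1 · 28 = 28
  d = 14: μ(14) · Id(280/14) = 1 · 20 = 20
  d = 20: μ(20) · Id(280/20) = 0 · 14 = 0
  d = 28: μ(28) · Id(280/28) = 0 · 10 = 0
  d = 35: μ(35) · Id(280/35) = 1 · 8 = 8
  d = 40: μ(40) · Id(280/40) = 0 · 7 = 0
  d = 56: μ(56) · Id(280/56) = 0 · 5 = 0
  d = 70: μ(70) · Id(280/70) = -1 · 4 = -4
  d = 140: μ(140) · Id(280/140) = 0 · 2 = 0
  d = 280: μ(280) · Id(280/280) = 0 · 1 = 0
Summing: (μ * Id)(280) = 280 + -140 + 0 + -56 + -40 + 0 + 28 + 20 + 0 + 0 + 8 + 0 + 0 + -4 + 0 + 0 = 96.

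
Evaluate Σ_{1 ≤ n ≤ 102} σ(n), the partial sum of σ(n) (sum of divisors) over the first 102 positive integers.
Σ_{n ≤ 102} σ(n) = 8617

Compute σ(n) for each 1 ≤ n ≤ 102: σ(1) = 1, σ(2) = 3, σ(3) = 4, σ(4) = 7, σ(5) = 6, σ(6) = 12, σ(7) = 8, σ(8) = 15, σ(9) = 13, σ(10) = 18, σ(11) = 12, σ(12) = 28, σ(13) = 14, σ(14) = 24, σ(15) = 24, σ(16) = 31, σ(17) = 18, σ(18) = 39, σ(19) = 20, σ(20) = 42, σ(21) = 32, σ(22) = 36, σ(23) = 24, σ(24) = 60, σ(25) = 31, σ(26) = 42, σ(27) = 40, σ(28) = 56, σ(29) = 30, σ(30) = 72, σ(31) = 32, σ(32) = 63, σ(33) = 48, σ(34) = 54, σ(35) = 48, σ(36) = 91, σ(37) = 38, σ(38) = 60, σ(39) = 56, σ(40) = 90, σ(41) = 42, σ(42) = 96, σ(43) = 44, σ(44) = 84, σ(45) = 78, σ(46) = 72, σ(47) = 48, σ(48) = 124, σ(49) = 57, σ(50) = 93, σ(51) = 72, σ(52) = 98, σ(53) = 54, σ(54) = 120, σ(55) = 72, σ(56) = 120, σ(57) = 80, σ(58) = 90, σ(59) = 60, σ(60) = 168, σ(61) = 62, σ(62) = 96, σ(63) = 104, σ(64) = 127, σ(65) = 84, σ(66) = 144, σ(67) = 68, σ(68) = 126, σ(69) = 96, σ(70) = 144, σ(71) = 72, σ(72) = 195, σ(73) = 74, σ(74) = 114, σ(75) = 124, σ(76) = 140, σ(77) = 96, σ(78) = 168, σ(79) = 80, σ(80) = 186, σ(81) = 121, σ(82) = 126, σ(83) = 84, σ(84) = 224, σ(85) = 108, σ(86) = 132, σ(87) = 120, σ(88) = 180, σ(89) = 90, σ(90) = 234, σ(91) = 112, σ(92) = 168, σ(93) = 128, σ(94) = 144, σ(95) = 120, σ(96) = 252, σ(97) = 98, σ(98) = 171, σ(99) = 156, σ(100) = 217, σ(101) = 102, σ(102) = 216. Summing all 102 values: 8617. (Average order: Σ_{n ≤ x} σ(n) ~ (π²/12) x². For x = 102, (π²/12)·102² ≈ 8556.95.)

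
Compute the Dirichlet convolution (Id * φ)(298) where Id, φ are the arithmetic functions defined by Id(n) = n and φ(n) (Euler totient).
(Id * φ)(298) = 891

Divisors of 298: [1, 2, 149, 298]. For each d | 298:
  d = 1: Id(1) · φ(298/1) = 1 · 148 = 148
  d = 2: Id(2) · φ(298/2) = 2 · 148 = 296
  d = 149: Id(149) · φ(298/149) = 149 · 1 = 149
  d = 298: Id(298) · φ(298/298) = 298 · 1 = 298
Summing: (Id * φ)(298) = 148 + 296 + 149 + 298 = 891.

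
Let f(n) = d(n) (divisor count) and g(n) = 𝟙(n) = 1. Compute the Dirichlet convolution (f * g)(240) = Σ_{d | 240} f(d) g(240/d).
(d * 𝟙)(240) = 135

Divisors of 240: [1, 2, 3, 4, 5, 6, 8, 10, 12, 15, 16, 20, 24, 30, 40, 48, 60, 80, 120, 240]. For each d | 240:
  d = 1: d(1) · 𝟙(240/1) = 1 · 1 = 1
  d = 2: d(2) · 𝟙(240/2) = 2 · 1 = 2
  d = 3: d(3) · 𝟙(240/3) = 2 · 1 = 2
  d = 4: d(4) · 𝟙(240/4) = 3 · 1 = 3
  d = 5: d(5) · 𝟙(240/5) = 2 · 1 = 2
  d = 6: d(6) · 𝟙(240/6) = 4 · 1 = 4
  d = 8: d(8) · 𝟙(240/8) = 4 · 1 = 4
  d = 10: d(10) · 𝟙(240/10) = 4 · 1 = 4
  d = 12: d(12) · 𝟙(240/12) = 6 · 1 = 6
  d = 15: d(15) · 𝟙(240/15) = 4 · 1 = 4
  d = 16: d(16) · 𝟙(240/16) = 5 · 1 = 5
  d = 20: d(20) · 𝟙(240/20) = 6 · 1 = 6
  d = 24: d(24) · 𝟙(240/24) = 8 · 1 = 8
  d = 30: d(30) · 𝟙(240/30) = 8 · 1 = 8
  d = 40: d(40) · 𝟙(240/40) = 8 · 1 = 8
  d = 48: d(48) · 𝟙(240/48) = 10 · 1 = 10
  d = 60: d(60) · 𝟙(240/60) = 12 · 1 = 12
  d = 80: d(80) · 𝟙(240/80) = 10 · 1 = 10
  d = 120: d(120) · 𝟙(240/120) = 16 · 1 = 16
  d = 240: d(240) · 𝟙(240/240) = 20 · 1 = 20
Summing: (d * 𝟙)(240) = 1 + 2 + 2 + 3 + 2 + 4 + 4 + 4 + 6 + 4 + 5 + 6 + 8 + 8 + 8 + 10 + 12 + 10 + 16 + 20 = 135.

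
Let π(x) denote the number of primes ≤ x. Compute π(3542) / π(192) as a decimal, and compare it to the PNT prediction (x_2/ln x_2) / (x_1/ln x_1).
π(3542)/π(192) = 496/43 ≈ 11.5349;  PNT prediction ≈ 11.8679.

π(192) = 43 and π(3542) = 496, so π(3542)/π(192) ≈ 11.5349. The PNT-predicted ratio is (3542/ln(3542)) / (192/ln(192)) ≈ 11.8679. The two agree to within a few percent, as expected.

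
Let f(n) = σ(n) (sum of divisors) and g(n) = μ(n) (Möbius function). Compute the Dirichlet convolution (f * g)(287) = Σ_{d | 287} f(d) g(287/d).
(σ * μ)(287) = 287

Divisors of 287: [1, 7, 41, 287]. For each d | 287:
  d = 1: σ(1) · μ(287/1) = 1 · 1 = 1
  d = 7: σ(7) · μ(287/7) = 8 · -1 = -8
  d = 41: σ(41) · μ(287/41) = 42 · -1 = -42
  d = 287: σ(287) · μ(287/287) = 336 · 1 = 336
Summing: (σ * μ)(287) = 1 + -8 + -42 + 336 = 287.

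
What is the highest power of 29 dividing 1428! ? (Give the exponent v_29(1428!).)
v_29(1428!) = 50

Legendre's formula: v_p(n!) = Σ_{k ≥ 1} ⌊n / p^k⌋. For p = 29, n = 1428, the terms are:
  ⌊1428/29^1⌋ = ⌊1428/29⌋ = 49
  ⌊1428/29^2⌋ = ⌊1428/841⌋ = 1
(the next term ⌊1428/29^3⌋ = 0, terminating the sum). Summing: v_29(1428!) = 49 + 1 = 50.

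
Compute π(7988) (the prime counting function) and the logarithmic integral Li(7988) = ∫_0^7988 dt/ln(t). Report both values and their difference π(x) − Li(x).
π(7988) = 1006;  Li(7988) ≈ 1025.08;  π(x) − Li(x) ≈ -19.08.

Direct count of primes ≤ 7988 gives π(7988) = 1006. Numerical evaluation of the logarithmic integral gives Li(7988) ≈ 1025.08. The difference π(x) − Li(x) ≈ -19.08 is typically negative for small/moderate x (Li(x) overestimates), though Littlewood's theorem shows this sign changes infinitely often.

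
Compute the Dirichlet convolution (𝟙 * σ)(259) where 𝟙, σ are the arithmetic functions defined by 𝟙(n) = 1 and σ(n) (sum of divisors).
(𝟙 * σ)(259) = 351

Divisors of 259: [1, 7, 37, 259]. For each d | 259:
  d = 1: 𝟙(1) · σ(259/1) = 1 · 304 = 304
  d = 7: 𝟙(7) · σ(259/7) = 1 · 38 = 38
  d = 37: 𝟙(37) · σ(259/37) = 1 · 8 = 8
  d = 259: 𝟙(259) · σ(259/259) = 1 · 1 = 1
Summing: (𝟙 * σ)(259) = 304 + 38 + 8 + 1 = 351.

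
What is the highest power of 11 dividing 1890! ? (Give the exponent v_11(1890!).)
v_11(1890!) = 187

Legendre's formula: v_p(n!) = Σ_{k ≥ 1} ⌊n / p^k⌋. For p = 11, n = 1890, the terms are:
  ⌊1890/11^1⌋ = ⌊1890/11⌋ = 171
  ⌊1890/11^2⌋ = ⌊1890/121⌋ = 15
  ⌊1890/11^3⌋ = ⌊1890/1331⌋ = 1
(the next term ⌊1890/11^4⌋ = 0, terminating the sum). Summing: v_11(1890!) = 171 + 15 + 1 = 187.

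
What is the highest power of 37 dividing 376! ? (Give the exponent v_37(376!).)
v_37(376!) = 10

Legendre's formula: v_p(n!) = Σ_{k ≥ 1} ⌊n / p^k⌋. For p = 37, n = 376, the terms are:
  ⌊376/37^1⌋ = ⌊376/37⌋ = 10
(the next term ⌊376/37^2⌋ = 0, terminating the sum). Summing: v_37(376!) = 10 = 10.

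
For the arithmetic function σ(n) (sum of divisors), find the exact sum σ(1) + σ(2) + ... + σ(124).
Σ_{n ≤ 124} σ(n) = 12684

Compute σ(n) for each 1 ≤ n ≤ 124: σ(1) = 1, σ(2) = 3, σ(3) = 4, σ(4) = 7, σ(5) = 6, σ(6) = 12, σ(7) = 8, σ(8) = 15, σ(9) = 13, σ(10) = 18, σ(11) = 12, σ(12) = 28, σ(13) = 14, σ(14) = 24, σ(15) = 24, σ(16) = 31, σ(17) = 18, σ(18) = 39, σ(19) = 20, σ(20) = 42, σ(21) = 32, σ(22) = 36, σ(23) = 24, σ(24) = 60, σ(25) = 31, σ(26) = 42, σ(27) = 40, σ(28) = 56, σ(29) = 30, σ(30) = 72, σ(31) = 32, σ(32) = 63, σ(33) = 48, σ(34) = 54, σ(35) = 48, σ(36) = 91, σ(37) = 38, σ(38) = 60, σ(39) = 56, σ(40) = 90, σ(41) = 42, σ(42) = 96, σ(43) = 44, σ(44) = 84, σ(45) = 78, σ(46) = 72, σ(47) = 48, σ(48) = 124, σ(49) = 57, σ(50) = 93, σ(51) = 72, σ(52) = 98, σ(53) = 54, σ(54) = 120, σ(55) = 72, σ(56) = 120, σ(57) = 80, σ(58) = 90, σ(59) = 60, σ(60) = 168, σ(61) = 62, σ(62) = 96, σ(63) = 104, σ(64) = 127, σ(65) = 84, σ(66) = 144, σ(67) = 68, σ(68) = 126, σ(69) = 96, σ(70) = 144, σ(71) = 72, σ(72) = 195, σ(73) = 74, σ(74) = 114, σ(75) = 124, σ(76) = 140, σ(77) = 96, σ(78) = 168, σ(79) = 80, σ(80) = 186, σ(81) = 121, σ(82) = 126, σ(83) = 84, σ(84) = 224, σ(85) = 108, σ(86) = 132, σ(87) = 120, σ(88) = 180, σ(89) = 90, σ(90) = 234, σ(91) = 112, σ(92) = 168, σ(93) = 128, σ(94) = 144, σ(95) = 120, σ(96) = 252, σ(97) = 98, σ(98) = 171, σ(99) = 156, σ(100) = 217, σ(101) = 102, σ(102) = 216, σ(103) = 104, σ(104) = 210, σ(105) = 192, σ(106) = 162, σ(107) = 108, σ(108) = 280, σ(109) = 110, σ(110) = 216, σ(111) = 152, σ(112) = 248, σ(113) = 114, σ(114) = 240, σ(115) = 144, σ(116) = 210, σ(117) = 182, σ(118) = 180, σ(119) = 144, σ(120) = 360, σ(121) = 133, σ(122) = 186, σ(123) = 168, σ(124) = 224. Summing all 124 values: 12684. (Average order: Σ_{n ≤ x} σ(n) ~ (π²/12) x². For x = 124, (π²/12)·124² ≈ 12646.25.)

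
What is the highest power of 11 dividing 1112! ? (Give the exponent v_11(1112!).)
v_11(1112!) = 110

Legendre's formula: v_p(n!) = Σ_{k ≥ 1} ⌊n / p^k⌋. For p = 11, n = 1112, the terms are:
  ⌊1112/11^1⌋ = ⌊1112/11⌋ = 101
  ⌊1112/11^2⌋ = ⌊1112/121⌋ = 9
(the next term ⌊1112/11^3⌋ = 0, terminating the sum). Summing: v_11(1112!) = 101 + 9 = 110.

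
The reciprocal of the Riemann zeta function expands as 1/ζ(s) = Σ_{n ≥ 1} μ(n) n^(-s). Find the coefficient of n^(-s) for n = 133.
μ(133) = 1

Factor n = 133 = 7 · 19. μ(n) = 0 if any exponent ≥ 2 (not squarefree); otherwise μ(n) = (−1)^{ω(n)} where ω(n) is the number of distinct prime factors. Applying: μ(133) = 1.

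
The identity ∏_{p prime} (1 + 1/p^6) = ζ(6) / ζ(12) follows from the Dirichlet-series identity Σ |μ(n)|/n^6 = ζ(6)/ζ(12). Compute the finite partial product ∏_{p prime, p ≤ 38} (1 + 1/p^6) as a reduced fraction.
∏ = 1409064908372656074115629844532678533864664016937571914400/1385384845877129271600296064992669038424816672643778985121

The primes p ≤ 38 are [2, 3, 5, 7, 11, 13, 17, 19, 23, 29, 31, 37]. For each, (1 + 1/p^6) = (p^6 + 1)/p^6. Multiplying these fractions over p ∈ [2, 3, 5, 7, 11, 13, 17, 19, 23, 29, 31, 37] gives 1409064908372656074115629844532678533864664016937571914400/1385384845877129271600296064992669038424816672643778985121. (In the limit P → ∞ this tends to ζ(6)/ζ(12).)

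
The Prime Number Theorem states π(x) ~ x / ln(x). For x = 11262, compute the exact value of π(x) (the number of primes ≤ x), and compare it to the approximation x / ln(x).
π(11262) = 1362;  x/ln(x) ≈ 1207.18;  relative error ≈ 11.37%.

Directly count primes up to 11262: π(11262) = 1362. The PNT approximation gives 11262/ln(11262) ≈ 11262/9.32919 ≈ 1207.18. Relative error (π(x) − x/ln(x)) / π(x) ≈ 11.37%; the approximation is known to undercount slightly (Li(x) is a better estimate).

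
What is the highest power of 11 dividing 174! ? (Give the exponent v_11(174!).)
v_11(174!) = 16

Legendre's formula: v_p(n!) = Σ_{k ≥ 1} ⌊n / p^k⌋. For p = 11, n = 174, the terms are:
  ⌊174/11^1⌋ = ⌊174/11⌋ = 15
  ⌊174/11^2⌋ = ⌊174/121⌋ = 1
(the next term ⌊174/11^3⌋ = 0, terminating the sum). Summing: v_11(174!) = 15 + 1 = 16.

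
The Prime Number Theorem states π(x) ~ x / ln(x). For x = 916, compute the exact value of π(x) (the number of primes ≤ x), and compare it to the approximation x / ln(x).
π(916) = 156;  x/ln(x) ≈ 134.31;  relative error ≈ 13.90%.

Directly count primes up to 916: π(916) = 156. The PNT approximation gives 916/ln(916) ≈ 916/6.82002 ≈ 134.31. Relative error (π(x) − x/ln(x)) / π(x) ≈ 13.90%; the approximation is known to undercount slightly (Li(x) is a better estimate).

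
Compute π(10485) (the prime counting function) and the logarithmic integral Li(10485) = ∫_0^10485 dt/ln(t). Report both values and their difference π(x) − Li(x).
π(10485) = 1282;  Li(10485) ≈ 1298.66;  π(x) − Li(x) ≈ -16.66.

Direct count of primes ≤ 10485 gives π(10485) = 1282. Numerical evaluation of the logarithmic integral gives Li(10485) ≈ 1298.66. The difference π(x) − Li(x) ≈ -16.66 is typically negative for small/moderate x (Li(x) overestimates), though Littlewood's theorem shows this sign changes infinitely often.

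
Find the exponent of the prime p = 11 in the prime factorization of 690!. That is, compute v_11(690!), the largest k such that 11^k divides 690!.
v_11(690!) = 67

Legendre's formula: v_p(n!) = Σ_{k ≥ 1} ⌊n / p^k⌋. For p = 11, n = 690, the terms are:
  ⌊690/11^1⌋ = ⌊690/11⌋ = 62
  ⌊690/11^2⌋ = ⌊690/121⌋ = 5
(the next term ⌊690/11^3⌋ = 0, terminating the sum). Summing: v_11(690!) = 62 + 5 = 67.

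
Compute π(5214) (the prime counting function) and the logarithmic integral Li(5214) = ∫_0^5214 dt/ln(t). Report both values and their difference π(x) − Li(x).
π(5214) = 693;  Li(5214) ≈ 709.34;  π(x) − Li(x) ≈ -16.34.

Direct count of primes ≤ 5214 gives π(5214) = 693. Numerical evaluation of the logarithmic integral gives Li(5214) ≈ 709.34. The difference π(x) − Li(x) ≈ -16.34 is typically negative for small/moderate x (Li(x) overestimates), though Littlewood's theorem shows this sign changes infinitely often.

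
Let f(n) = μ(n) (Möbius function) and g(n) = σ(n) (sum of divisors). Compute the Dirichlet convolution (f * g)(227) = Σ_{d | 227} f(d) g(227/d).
(μ * σ)(227) = 227

Divisors of 227: [1, 227]. For each d | 227:
  d = 1: μ(1) · σ(227/1) = 1 · 228 = 228
  d = 227: μ(227) · σ(227/227) = -1 · 1 = -1
Summing: (μ * σ)(227) = 228 + -1 = 227.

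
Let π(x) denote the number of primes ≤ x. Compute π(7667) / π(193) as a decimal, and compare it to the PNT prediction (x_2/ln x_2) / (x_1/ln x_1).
π(7667)/π(193) = 971/44 ≈ 22.0682;  PNT prediction ≈ 23.3728.

π(193) = 44 and π(7667) = 971, so π(7667)/π(193) ≈ 22.0682. The PNT-predicted ratio is (7667/ln(7667)) / (193/ln(193)) ≈ 23.3728. The two agree to within a few percent, as expected.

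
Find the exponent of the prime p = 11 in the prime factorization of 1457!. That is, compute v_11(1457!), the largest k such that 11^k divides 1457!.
v_11(1457!) = 145

Legendre's formula: v_p(n!) = Σ_{k ≥ 1} ⌊n / p^k⌋. For p = 11, n = 1457, the terms are:
  ⌊1457/11^1⌋ = ⌊1457/11⌋ = 132
  ⌊1457/11^2⌋ = ⌊1457/121⌋ = 12
  ⌊1457/11^3⌋ = ⌊1457/1331⌋ = 1
(the next term ⌊1457/11^4⌋ = 0, terminating the sum). Summing: v_11(1457!) = 132 + 12 + 1 = 145.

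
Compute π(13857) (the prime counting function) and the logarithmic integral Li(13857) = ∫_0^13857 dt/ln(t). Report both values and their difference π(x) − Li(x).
π(13857) = 1636;  Li(13857) ≈ 1657.27;  π(x) − Li(x) ≈ -21.27.

Direct count of primes ≤ 13857 gives π(13857) = 1636. Numerical evaluation of the logarithmic integral gives Li(13857) ≈ 1657.27. The difference π(x) − Li(x) ≈ -21.27 is typically negative for small/moderate x (Li(x) overestimates), though Littlewood's theorem shows this sign changes infinitely often.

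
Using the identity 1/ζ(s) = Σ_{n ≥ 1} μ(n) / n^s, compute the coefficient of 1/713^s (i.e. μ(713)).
μ(713) = 1

Factor n = 713 = 23 · 31. μ(n) = 0 if any exponent ≥ 2 (not squarefree); otherwise μ(n) = (−1)^{ω(n)} where ω(n) is the number of distinct prime factors. Applying: μ(713) = 1.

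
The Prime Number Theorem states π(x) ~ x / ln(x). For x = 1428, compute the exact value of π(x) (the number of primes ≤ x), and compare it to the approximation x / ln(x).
π(1428) = 225;  x/ln(x) ≈ 196.59;  relative error ≈ 12.63%.

Directly count primes up to 1428: π(1428) = 225. The PNT approximation gives 1428/ln(1428) ≈ 1428/7.26403 ≈ 196.59. Relative error (π(x) − x/ln(x)) / π(x) ≈ 12.63%; the approximation is known to undercount slightly (Li(x) is a better estimate).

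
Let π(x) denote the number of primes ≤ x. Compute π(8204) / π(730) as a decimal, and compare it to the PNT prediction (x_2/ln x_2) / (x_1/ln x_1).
π(8204)/π(730) = 1028/129 ≈ 7.9690;  PNT prediction ≈ 8.2215.

π(730) = 129 and π(8204) = 1028, so π(8204)/π(730) ≈ 7.9690. The PNT-predicted ratio is (8204/ln(8204)) / (730/ln(730)) ≈ 8.2215. The two agree to within a few percent, as expected.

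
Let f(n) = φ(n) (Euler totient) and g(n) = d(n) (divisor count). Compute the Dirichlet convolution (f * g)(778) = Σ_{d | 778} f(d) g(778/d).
(φ * d)(778) = 1170

Divisors of 778: [1, 2, 389, 778]. For each d | 778:
  d = 1: φ(1) · d(778/1) = 1 · 4 = 4
  d = 2: φ(2) · d(778/2) = 1 · 2 = 2
  d = 389: φ(389) · d(778/389) = 388 · 2 = 776
  d = 778: φ(778) · d(778/778) = 388 · 1 = 388
Summing: (φ * d)(778) = 4 + 2 + 776 + 388 = 1170.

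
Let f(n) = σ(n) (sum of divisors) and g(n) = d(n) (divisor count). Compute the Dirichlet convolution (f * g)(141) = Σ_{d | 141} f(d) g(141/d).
(σ * d)(141) = 300

Divisors of 141: [1, 3, 47, 141]. For each d | 141:
  d = 1: σ(1) · d(141/1) = 1 · 4 = 4
  d = 3: σ(3) · d(141/3) = 4 · 2 = 8
  d = 47: σ(47) · d(141/47) = 48 · 2 = 96
  d = 141: σ(141) · d(141/141) = 192 · 1 = 192
Summing: (σ * d)(141) = 4 + 8 + 96 + 192 = 300.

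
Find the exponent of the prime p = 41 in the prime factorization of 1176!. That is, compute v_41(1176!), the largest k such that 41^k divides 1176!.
v_41(1176!) = 28

Legendre's formula: v_p(n!) = Σ_{k ≥ 1} ⌊n / p^k⌋. For p = 41, n = 1176, the terms are:
  ⌊1176/41^1⌋ = ⌊1176/41⌋ = 28
(the next term ⌊1176/41^2⌋ = 0, terminating the sum). Summing: v_41(1176!) = 28 = 28.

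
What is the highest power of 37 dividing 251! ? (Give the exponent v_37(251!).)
v_37(251!) = 6

Legendre's formula: v_p(n!) = Σ_{k ≥ 1} ⌊n / p^k⌋. For p = 37, n = 251, the terms are:
  ⌊251/37^1⌋ = ⌊251/37⌋ = 6
(the next term ⌊251/37^2⌋ = 0, terminating the sum). Summing: v_37(251!) = 6 = 6.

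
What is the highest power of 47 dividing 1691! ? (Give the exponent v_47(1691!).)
v_47(1691!) = 35

Legendre's formula: v_p(n!) = Σ_{k ≥ 1} ⌊n / p^k⌋. For p = 47, n = 1691, the terms are:
  ⌊1691/47^1⌋ = ⌊1691/47⌋ = 35
(the next term ⌊1691/47^2⌋ = 0, terminating the sum). Summing: v_47(1691!) = 35 = 35.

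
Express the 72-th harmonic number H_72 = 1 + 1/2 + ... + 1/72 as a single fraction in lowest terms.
H_72 = 9112469359293533278712889630349/1874681189225708508850515710400

Direct summation: H_72 = 1 + 1/2 + ... + 1/72. The least common denominator is lcm(1, ..., 72) = 5624043567677125526551547131200; over this denominator the numerator is 5624043567677125526551547131200 + 2812021783838562763275773565600 + 1874681189225708508850515710400 + 1406010891919281381637886782800 + 1124808713535425105310309426240 + 937340594612854254425257855200 + 803434795382446503793078161600 + 703005445959640690818943391400 + 624893729741902836283505236800 + 562404356767712552655154713120 + 511276687970647775141049739200 + 468670297306427127212628927600 + 432618735975163502042426702400 + 401717397691223251896539080800 + 374936237845141701770103142080 + 351502722979820345409471695700 + 330826092216301501561855713600 + 312446864870951418141752618400 + 296002293035638185607976164800 + 281202178383856276327577356560 + 267811598460815501264359387200 + 255638343985323887570524869600 + 244523633377266327241371614400 + 234335148653213563606314463800 + 224961742707085021062061885248 + 216309367987581751021213351200 + 208297909913967612094501745600 + 200858698845611625948269540400 + 193932536816452604363846452800 + 187468118922570850885051571040 + 181420760247649210533920875200 + 175751361489910172704735847850 + 170425562656882591713683246400 + 165413046108150750780927856800 + 160686959076489300758615632320 + 156223432435475709070876309200 + 152001177504787176393285057600 + 148001146517819092803988082400 + 144206245325054500680808900800 + 140601089191928138163788678280 + 137171794333588427476867003200 + 133905799230407750632179693600 + 130791710876212221547710398400 + 127819171992661943785262434800 + 124978745948380567256701047360 + 122261816688633163620685807200 + 119660501439938840990458449600 + 117167574326606781803157231900 + 114776399340349500541868308800 + 112480871353542510531030942624 + 110275364072100500520618571200 + 108154683993790875510606675600 + 106114029578813689180217870400 + 104148954956983806047250872800 + 102255337594129555028209947840 + 100429349422805812974134770200 + 98667431011879395202658721600 + 96966268408226302181923226400 + 95322772333510602144941476800 + 93734059461285425442525785520 + 92197435535690582402484379200 + 90710380123824605266960437600 + 89270532820271833754786462400 + 87875680744955086352367923925 + 86523747195032700408485340480 + 85212781328441295856841623200 + 83940948771300380993306673600 + 82706523054075375390463928400 + 81507877792422109080457204800 + 80343479538244650379307816160 + 79211881234889091923261227200 + 78111716217737854535438154600 = 27337408077880599836138668891047, so H_72 = 27337408077880599836138668891047/5624043567677125526551547131200; reducing by gcd(27337408077880599836138668891047, 5624043567677125526551547131200) = 3 gives 9112469359293533278712889630349/1874681189225708508850515710400 ≈ 4.86081. (The PNT-adjacent estimate ln(72) + γ ≈ 4.85388 matches within O(1/n).)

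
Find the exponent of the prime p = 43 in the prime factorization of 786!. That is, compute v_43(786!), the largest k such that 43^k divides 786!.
v_43(786!) = 18

Legendre's formula: v_p(n!) = Σ_{k ≥ 1} ⌊n / p^k⌋. For p = 43, n = 786, the terms are:
  ⌊786/43^1⌋ = ⌊786/43⌋ = 18
(the next term ⌊786/43^2⌋ = 0, terminating the sum). Summing: v_43(786!) = 18 = 18.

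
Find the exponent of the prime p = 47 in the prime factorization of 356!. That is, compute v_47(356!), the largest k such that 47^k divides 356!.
v_47(356!) = 7

Legendre's formula: v_p(n!) = Σ_{k ≥ 1} ⌊n / p^k⌋. For p = 47, n = 356, the terms are:
  ⌊356/47^1⌋ = ⌊356/47⌋ = 7
(the next term ⌊356/47^2⌋ = 0, terminating the sum). Summing: v_47(356!) = 7 = 7.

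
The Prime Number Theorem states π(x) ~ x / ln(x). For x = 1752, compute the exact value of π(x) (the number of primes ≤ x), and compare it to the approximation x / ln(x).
π(1752) = 272;  x/ln(x) ≈ 234.58;  relative error ≈ 13.76%.

Directly count primes up to 1752: π(1752) = 272. The PNT approximation gives 1752/ln(1752) ≈ 1752/7.46851 ≈ 234.58. Relative error (π(x) − x/ln(x)) / π(x) ≈ 13.76%; the approximation is known to undercount slightly (Li(x) is a better estimate).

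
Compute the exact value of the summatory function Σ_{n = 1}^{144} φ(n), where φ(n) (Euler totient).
Σ_{n ≤ 144} φ(n) = 6330

Compute φ(n) for each 1 ≤ n ≤ 144: φ(1) = 1, φ(2) = 1, φ(3) = 2, φ(4) = 2, φ(5) = 4, φ(6) = 2, φ(7) = 6, φ(8) = 4, φ(9) = 6, φ(10) = 4, φ(11) = 10, φ(12) = 4, φ(13) = 12, φ(14) = 6, φ(15) = 8, φ(16) = 8, φ(17) = 16, φ(18) = 6, φ(19) = 18, φ(20) = 8, φ(21) = 12, φ(22) = 10, φ(23) = 22, φ(24) = 8, φ(25) = 20, φ(26) = 12, φ(27) = 18, φ(28) = 12, φ(29) = 28, φ(30) = 8, φ(31) = 30, φ(32) = 16, φ(33) = 20, φ(34) = 16, φ(35) = 24, φ(36) = 12, φ(37) = 36, φ(38) = 18, φ(39) = 24, φ(40) = 16, φ(41) = 40, φ(42) = 12, φ(43) = 42, φ(44) = 20, φ(45) = 24, φ(46) = 22, φ(47) = 46, φ(48) = 16, φ(49) = 42, φ(50) = 20, φ(51) = 32, φ(52) = 24, φ(53) = 52, φ(54) = 18, φ(55) = 40, φ(56) = 24, φ(57) = 36, φ(58) = 28, φ(59) = 58, φ(60) = 16, φ(61) = 60, φ(62) = 30, φ(63) = 36, φ(64) = 32, φ(65) = 48, φ(66) = 20, φ(67) = 66, φ(68) = 32, φ(69) = 44, φ(70) = 24, φ(71) = 70, φ(72) = 24, φ(73) = 72, φ(74) = 36, φ(75) = 40, φ(76) = 36, φ(77) = 60, φ(78) = 24, φ(79) = 78, φ(80) = 32, φ(81) = 54, φ(82) = 40, φ(83) = 82, φ(84) = 24, φ(85) = 64, φ(86) = 42, φ(87) = 56, φ(88) = 40, φ(89) = 88, φ(90) = 24, φ(91) = 72, φ(92) = 44, φ(93) = 60, φ(94) = 46, φ(95) = 72, φ(96) = 32, φ(97) = 96, φ(98) = 42, φ(99) = 60, φ(100) = 40, φ(101) = 100, φ(102) = 32, φ(103) = 102, φ(104) = 48, φ(105) = 48, φ(106) = 52, φ(107) = 106, φ(108) = 36, φ(109) = 108, φ(110) = 40, φ(111) = 72, φ(112) = 48, φ(113) = 112, φ(114) = 36, φ(115) = 88, φ(116) = 56, φ(117) = 72, φ(118) = 58, φ(119) = 96, φ(120) = 32, φ(121) = 110, φ(122) = 60, φ(123) = 80, φ(124) = 60, φ(125) = 100, φ(126) = 36, φ(127) = 126, φ(128) = 64, φ(129) = 84, φ(130) = 48, φ(131) = 130, φ(132) = 40, φ(133) = 108, φ(134) = 66, φ(135) = 72, φ(136) = 64, φ(137) = 136, φ(138) = 44, φ(139) = 138, φ(140) = 48, φ(141) = 92, φ(142) = 70, φ(143) = 120, φ(144) = 48. Summing all 144 values: 6330. (Average order: Σ_{n ≤ x} φ(n) ~ (3/π²) x². For x = 144, (3/π²)·144² ≈ 6302.99.)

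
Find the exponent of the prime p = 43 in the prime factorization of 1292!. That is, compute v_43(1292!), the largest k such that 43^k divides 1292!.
v_43(1292!) = 30

Legendre's formula: v_p(n!) = Σ_{k ≥ 1} ⌊n / p^k⌋. For p = 43, n = 1292, the terms are:
  ⌊1292/43^1⌋ = ⌊1292/43⌋ = 30
(the next term ⌊1292/43^2⌋ = 0, terminating the sum). Summing: v_43(1292!) = 30 = 30.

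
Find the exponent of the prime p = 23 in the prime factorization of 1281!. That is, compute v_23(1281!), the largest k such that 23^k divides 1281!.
v_23(1281!) = 57

Legendre's formula: v_p(n!) = Σ_{k ≥ 1} ⌊n / p^k⌋. For p = 23, n = 1281, the terms are:
  ⌊1281/23^1⌋ = ⌊1281/23⌋ = 55
  ⌊1281/23^2⌋ = ⌊1281/529⌋ = 2
(the next term ⌊1281/23^3⌋ = 0, terminating the sum). Summing: v_23(1281!) = 55 + 2 = 57.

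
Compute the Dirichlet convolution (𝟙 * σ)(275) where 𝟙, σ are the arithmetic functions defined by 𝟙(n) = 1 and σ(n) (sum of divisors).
(𝟙 * σ)(275) = 494

Divisors of 275: [1, 5, 11, 25, 55, 275]. For each d | 275:
  d = 1: 𝟙(1) · σ(275/1) = 1 · 372 = 372
  d = 5: 𝟙(5) · σ(275/5) = 1 · 72 = 72
  d = 11: 𝟙(11) · σ(275/11) = 1 · 31 = 31
  d = 25: 𝟙(25) · σ(275/25) = 1 · 12 = 12
  d = 55: 𝟙(55) · σ(275/55) = 1 · 6 = 6
  d = 275: 𝟙(275) · σ(275/275) = 1 · 1 = 1
Summing: (𝟙 * σ)(275) = 372 + 72 + 31 + 12 + 6 + 1 = 494.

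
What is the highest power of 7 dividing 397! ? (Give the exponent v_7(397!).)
v_7(397!) = 65

Legendre's formula: v_p(n!) = Σ_{k ≥ 1} ⌊n / p^k⌋. For p = 7, n = 397, the terms are:
  ⌊397/7^1⌋ = ⌊397/7⌋ = 56
  ⌊397/7^2⌋ = ⌊397/49⌋ = 8
  ⌊397/7^3⌋ = ⌊397/343⌋ = 1
(the next term ⌊397/7^4⌋ = 0, terminating the sum). Summing: v_7(397!) = 56 + 8 + 1 = 65.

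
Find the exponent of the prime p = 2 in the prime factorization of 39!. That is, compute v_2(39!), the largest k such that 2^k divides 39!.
v_2(39!) = 35

Legendre's formula: v_p(n!) = Σ_{k ≥ 1} ⌊n / p^k⌋. For p = 2, n = 39, the terms are:
  ⌊39/2^1⌋ = ⌊39/2⌋ = 19
  ⌊39/2^2⌋ = ⌊39/4⌋ = 9
  ⌊39/2^3⌋ = ⌊39/8⌋ = 4
  ⌊39/2^4⌋ = ⌊39/16⌋ = 2
  ⌊39/2^5⌋ = ⌊39/32⌋ = 1
(the next term ⌊39/2^6⌋ = 0, terminating the sum). Summing: v_2(39!) = 19 + 9 + 4 + 2 + 1 = 35.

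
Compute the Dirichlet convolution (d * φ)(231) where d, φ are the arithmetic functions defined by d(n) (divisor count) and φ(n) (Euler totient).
(d * φ)(231) = 384

Divisors of 231: [1, 3, 7, 11, 21, 33, 77, 231]. For each d | 231:
  d = 1: d(1) · φ(231/1) = 1 · 120 = 120
  d = 3: d(3) · φ(231/3) = 2 · 60 = 120
  d = 7: d(7) · φ(231/7) = 2 · 20 = 40
  d = 11: d(11) · φ(231/11) = 2 · 12 = 24
  d = 21: d(21) · φ(231/21) = 4 · 10 = 40
  d = 33: d(33) · φ(231/33) = 4 · 6 = 24
  d = 77: d(77) · φ(231/77) = 4 · 2 = 8
  d = 231: d(231) · φ(231/231) = 8 · 1 = 8
Summing: (d * φ)(231) = 120 + 120 + 40 + 24 + 40 + 24 + 8 + 8 = 384.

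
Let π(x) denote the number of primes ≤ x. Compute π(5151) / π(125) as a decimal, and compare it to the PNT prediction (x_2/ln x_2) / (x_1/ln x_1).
π(5151)/π(125) = 686/30 ≈ 22.8667;  PNT prediction ≈ 23.2791.

π(125) = 30 and π(5151) = 686, so π(5151)/π(125) ≈ 22.8667. The PNT-predicted ratio is (5151/ln(5151)) / (125/ln(125)) ≈ 23.2791. The two agree to within a few percent, as expected.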